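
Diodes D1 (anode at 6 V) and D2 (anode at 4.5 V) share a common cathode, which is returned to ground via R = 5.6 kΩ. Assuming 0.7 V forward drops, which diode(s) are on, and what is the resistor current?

Only D1 conducts; I_R ≈ 0.95 mA

Assume both conduct. Then node N would need to be at both 6−0.7 = 5.3 V and 4.5−0.7 = 3.8 V, which is impossible.
Assume only D1 conducts: V_N = 6 − 0.7 = 5.3 V, so I_R = 5.3/5.6 = 0.946 mA.
Check D2: its anode-to-cathode voltage is 4.5 − 5.3 = -0.8 V < 0.7 V, so it is off. The assumption is consistent.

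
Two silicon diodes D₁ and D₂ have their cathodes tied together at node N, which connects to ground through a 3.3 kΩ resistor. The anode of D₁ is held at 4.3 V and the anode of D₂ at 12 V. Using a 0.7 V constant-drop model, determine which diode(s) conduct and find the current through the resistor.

Assume both conduct. Then node N would need to be at both 4.3−0.7 = 3.6 V and 12−0.7 = 11.3 V, which is impossible.
Assume only D₂ conducts: V_N = 12 − 0.7 = 11.3 V, so I_R = 11.3/3.3 = 3.42 mA.
Check D₁: its anode-to-cathode voltage is 4.3 − 11.3 = -7 V < 0.7 V, so it is off. The assumption is consistent.

Only D₂ conducts; I_R ≈ 3.4 mA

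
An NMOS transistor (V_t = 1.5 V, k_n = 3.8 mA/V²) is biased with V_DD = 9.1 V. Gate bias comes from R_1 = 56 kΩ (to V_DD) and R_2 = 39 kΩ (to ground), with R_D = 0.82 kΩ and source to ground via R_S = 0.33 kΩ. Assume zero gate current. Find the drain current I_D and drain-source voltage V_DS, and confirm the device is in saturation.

V_G = V_DD·R_2/(R_1+R_2) = 9.1×39/95 = 3.74 V.
Assume saturation: I_D = (k_n/2)(V_GS − V_t)² with V_GS = V_G − I_D·R_S = 3.74 − 0.33·I_D.
Substituting gives 0.207·I_D² − 3.8·I_D + 9.5 = 0, with roots I_D = 2.98 or 15.4 mA.
The root I_D = 15.4 mA gives V_GS = -1.35 V ≤ V_t, so take I_D = 2.98 mA.
Then V_GS = 2.75 V and V_DS = V_DD − I_D(R_D+R_S) = 9.1 − 2.98×1.15 = 5.67 V.
Saturation requires V_DS ≥ V_GS − V_t = 1.25 V; 5.67 ≥ 1.25 ✓.

I_D ≈ 3 mA, V_DS ≈ 5.7 V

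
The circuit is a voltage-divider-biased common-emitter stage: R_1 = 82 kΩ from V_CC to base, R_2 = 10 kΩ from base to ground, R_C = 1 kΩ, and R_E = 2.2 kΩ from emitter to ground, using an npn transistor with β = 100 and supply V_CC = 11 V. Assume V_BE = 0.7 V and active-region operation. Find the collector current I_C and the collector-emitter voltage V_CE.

Thevenize the base divider: V_Th = V_CC·R_2/(R_1+R_2) = 11×10/92 = 1.2 V, R_Th = R_1‖R_2 = 8.91 kΩ.
Base-emitter loop: V_Th = I_B·R_Th + V_BE + (β+1)I_B·R_E, so I_B = (1.2 − 0.7) / (8.91 + 101×2.2) = 0.00214 mA.
I_C = β·I_B = 100×0.00214 = 0.214 mA, and I_E = (β+1)I_B = 0.217 mA.
V_CE = V_CC − I_C·R_C − I_E·R_E = 11 − 0.214×1 − 0.217×2.2 = 10.3 V.
V_CE = 10.3 V > 0.2 V confirms active-region operation.

I_C ≈ 0.21 mA, V_CE ≈ 10 V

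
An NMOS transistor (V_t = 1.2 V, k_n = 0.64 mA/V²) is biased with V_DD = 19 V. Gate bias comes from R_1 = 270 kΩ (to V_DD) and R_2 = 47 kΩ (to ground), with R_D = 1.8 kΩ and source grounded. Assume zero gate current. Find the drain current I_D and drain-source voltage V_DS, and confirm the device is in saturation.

V_G = V_DD·R_2/(R_1+R_2) = 19×47/317 = 2.82 V. With the source grounded, V_GS = V_G = 2.82 V.
Assume saturation: I_D = (k_n/2)(V_GS − V_t)² = (0.64/2)×(2.82 − 1.2)² = 0.32×1.62² = 0.837 mA.
V_DS = V_DD − I_D·R_D = 19 − 0.837×1.8 = 17.5 V.
Saturation requires V_DS ≥ V_GS − V_t = 1.62 V; 17.5 ≥ 1.62 ✓.

I_D ≈ 0.84 mA, V_DS ≈ 17 V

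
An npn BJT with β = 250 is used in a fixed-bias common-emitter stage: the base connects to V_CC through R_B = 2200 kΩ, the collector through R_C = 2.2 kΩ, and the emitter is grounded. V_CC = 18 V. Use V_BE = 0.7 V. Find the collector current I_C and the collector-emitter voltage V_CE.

Base loop: V_CC = I_B·R_B + V_BE, so I_B = (18 − 0.7)/2200 kΩ = 0.00786 mA.
In the active region I_C = β·I_B = 250 × 0.00786 = 1.97 mA.
Collector loop: V_CE = V_CC − I_C·R_C = 18 − 1.97×2.2 = 13.7 V.
Since V_CE = 13.7 V > V_CE(sat) ≈ 0.2 V, the transistor is in the active region as assumed.

I_C ≈ 2 mA, V_CE ≈ 14 V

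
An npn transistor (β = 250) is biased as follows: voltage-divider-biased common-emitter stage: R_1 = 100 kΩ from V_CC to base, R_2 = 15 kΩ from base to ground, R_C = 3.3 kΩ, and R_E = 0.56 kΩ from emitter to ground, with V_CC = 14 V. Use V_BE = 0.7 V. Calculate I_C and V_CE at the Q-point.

I_C ≈ 1.8 mA, V_CE ≈ 6.9 V

Thevenize the base divider: V_Th = V_CC·R_2/(R_1+R_2) = 14×15/115 = 1.83 V, R_Th = R_1‖R_2 = 13 kΩ.
Base-emitter loop: V_Th = I_B·R_Th + V_BE + (β+1)I_B·R_E, so I_B = (1.83 − 0.7) / (13 + 251×0.56) = 0.00733 mA.
I_C = β·I_B = 250×0.00733 = 1.83 mA, and I_E = (β+1)I_B = 1.84 mA.
V_CE = V_CC − I_C·R_C − I_E·R_E = 14 − 1.83×3.3 − 1.84×0.56 = 6.92 V.
V_CE = 6.92 V > 0.2 V confirms active-region operation.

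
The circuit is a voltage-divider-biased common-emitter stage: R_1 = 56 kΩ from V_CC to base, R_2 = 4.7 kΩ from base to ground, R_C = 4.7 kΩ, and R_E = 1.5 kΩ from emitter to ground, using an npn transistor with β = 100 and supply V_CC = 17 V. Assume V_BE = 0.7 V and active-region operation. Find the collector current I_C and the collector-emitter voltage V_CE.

I_C ≈ 0.4 mA, V_CE ≈ 15 V

Thevenize the base divider: V_Th = V_CC·R_2/(R_1+R_2) = 17×4.7/60.7 = 1.32 V, R_Th = R_1‖R_2 = 4.34 kΩ.
Base-emitter loop: V_Th = I_B·R_Th + V_BE + (β+1)I_B·R_E, so I_B = (1.32 − 0.7) / (4.34 + 101×1.5) = 0.00395 mA.
I_C = β·I_B = 100×0.00395 = 0.395 mA, and I_E = (β+1)I_B = 0.399 mA.
V_CE = V_CC − I_C·R_C − I_E·R_E = 17 − 0.395×4.7 − 0.399×1.5 = 14.5 V.
V_CE = 14.5 V > 0.2 V confirms active-region operation.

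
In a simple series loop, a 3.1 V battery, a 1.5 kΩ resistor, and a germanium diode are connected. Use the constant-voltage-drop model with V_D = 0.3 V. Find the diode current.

KVL around the loop: 3.1 = V_D + I·R = 0.3 + I × 1.5 kΩ.
So I = (3.1 − 0.3) / 1.5 kΩ = 2.8 / 1.5 = 1.87 mA.

I ≈ 1.9 mA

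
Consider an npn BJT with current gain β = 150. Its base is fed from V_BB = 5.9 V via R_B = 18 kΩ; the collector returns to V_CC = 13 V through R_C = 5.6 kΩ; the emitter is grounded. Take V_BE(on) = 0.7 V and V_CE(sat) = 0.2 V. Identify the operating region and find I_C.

Assume active: I_B = (5.9 − 0.7)/18 = 0.289 mA, giving I_C = β·I_B = 43.3 mA.
But then V_CE = 13 − 43.3×5.6 = -230 V < V_CE(sat) = 0.2 V — impossible in the active region.
So the transistor is saturated. With V_CE = 0.2 V, I_C = (V_CC − 0.2)/R_C = 12.8/5.6 = 2.29 mA.
Check: β·I_B = 43.3 mA > I_C = 2.29 mA, confirming saturation.

saturation; I_C ≈ 2.3 mA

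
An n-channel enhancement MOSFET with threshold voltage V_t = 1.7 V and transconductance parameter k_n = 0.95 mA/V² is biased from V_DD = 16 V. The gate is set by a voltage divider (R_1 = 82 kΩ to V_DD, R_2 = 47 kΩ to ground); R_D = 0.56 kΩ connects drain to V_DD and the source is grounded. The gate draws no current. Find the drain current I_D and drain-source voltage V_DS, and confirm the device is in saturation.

V_G = V_DD·R_2/(R_1+R_2) = 16×47/129 = 5.83 V. With the source grounded, V_GS = V_G = 5.83 V.
Assume saturation: I_D = (k_n/2)(V_GS − V_t)² = (0.95/2)×(5.83 − 1.7)² = 0.475×4.13² = 8.1 mA.
V_DS = V_DD − I_D·R_D = 16 − 8.1×0.56 = 11.5 V.
Saturation requires V_DS ≥ V_GS − V_t = 4.13 V; 11.5 ≥ 4.13 ✓.

I_D ≈ 8.1 mA, V_DS ≈ 11 V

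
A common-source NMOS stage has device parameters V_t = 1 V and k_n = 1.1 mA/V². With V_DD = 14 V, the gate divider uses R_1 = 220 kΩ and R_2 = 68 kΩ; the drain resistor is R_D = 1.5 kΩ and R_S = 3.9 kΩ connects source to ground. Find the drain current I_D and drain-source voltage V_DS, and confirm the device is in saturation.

V_G = V_DD·R_2/(R_1+R_2) = 14×68/288 = 3.31 V.
Assume saturation: I_D = (k_n/2)(V_GS − V_t)² with V_GS = V_G − I_D·R_S = 3.31 − 3.9·I_D.
Substituting gives 8.37·I_D² − 10.9·I_D + 2.92 = 0, with roots I_D = 0.378 or 0.923 mA.
The root I_D = 0.923 mA gives V_GS = -0.296 V ≤ V_t, so take I_D = 0.378 mA.
Then V_GS = 1.83 V and V_DS = V_DD − I_D(R_D+R_S) = 14 − 0.378×5.4 = 12 V.
Saturation requires V_DS ≥ V_GS − V_t = 0.83 V; 12 ≥ 0.83 ✓.

I_D ≈ 0.38 mA, V_DS ≈ 12 V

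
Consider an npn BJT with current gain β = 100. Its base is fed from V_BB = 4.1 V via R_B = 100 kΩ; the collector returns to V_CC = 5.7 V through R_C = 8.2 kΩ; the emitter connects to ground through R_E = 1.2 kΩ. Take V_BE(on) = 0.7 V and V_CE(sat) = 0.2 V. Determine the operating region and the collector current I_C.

saturation; I_C ≈ 0.58 mA

Assume active: I_B = (4.1 − 0.7)/(100 + 101×1.2) = 0.0154 mA, I_C = β·I_B = 1.54 mA.
Then V_CE = 5.7 − 1.54×8.2 − 1.55×1.2 = -8.77 V < 0.2 V — the active assumption fails.
Re-solve with V_CE = 0.2 V. KCL at the emitter: V_E/R_E = (V_BB−0.7−V_E)/R_B + (V_CC−0.2−V_E)/R_C, giving V_E = 0.73 V.
I_C = (V_CC − 0.2 − V_E)/R_C = (5.5 − 0.73)/8.2 = 0.582 mA.
Check: I_B = (3.4 − 0.73)/100 = 0.0267 mA, and β·I_B = 2.67 mA > I_C, confirming saturation.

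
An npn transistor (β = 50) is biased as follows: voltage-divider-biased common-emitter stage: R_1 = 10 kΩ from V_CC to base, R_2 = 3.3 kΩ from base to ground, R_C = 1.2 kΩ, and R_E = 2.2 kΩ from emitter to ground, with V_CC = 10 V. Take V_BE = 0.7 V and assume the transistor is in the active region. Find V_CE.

V_CE ≈ 7.3 V

Thevenize the base divider: V_Th = V_CC·R_2/(R_1+R_2) = 10×3.3/13.3 = 2.48 V, R_Th = R_1‖R_2 = 2.48 kΩ.
Base-emitter loop: V_Th = I_B·R_Th + V_BE + (β+1)I_B·R_E, so I_B = (2.48 − 0.7) / (2.48 + 51×2.2) = 0.0155 mA.
I_C = β·I_B = 50×0.0155 = 0.777 mA, and I_E = (β+1)I_B = 0.792 mA.
V_CE = V_CC − I_C·R_C − I_E·R_E = 10 − 0.777×1.2 − 0.792×2.2 = 7.33 V.
V_CE = 7.33 V > 0.2 V confirms active-region operation.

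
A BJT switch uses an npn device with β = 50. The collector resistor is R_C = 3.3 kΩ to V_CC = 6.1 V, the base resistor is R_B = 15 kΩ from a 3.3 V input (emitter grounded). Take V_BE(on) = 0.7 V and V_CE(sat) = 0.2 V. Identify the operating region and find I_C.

Assume active: I_B = (3.3 − 0.7)/15 = 0.173 mA, giving I_C = β·I_B = 8.67 mA.
But then V_CE = 6.1 − 8.67×3.3 = -22.5 V < V_CE(sat) = 0.2 V — impossible in the active region.
So the transistor is saturated. With V_CE = 0.2 V, I_C = (V_CC − 0.2)/R_C = 5.9/3.3 = 1.79 mA.
Check: β·I_B = 8.67 mA > I_C = 1.79 mA, confirming saturation.

saturation; I_C ≈ 1.8 mA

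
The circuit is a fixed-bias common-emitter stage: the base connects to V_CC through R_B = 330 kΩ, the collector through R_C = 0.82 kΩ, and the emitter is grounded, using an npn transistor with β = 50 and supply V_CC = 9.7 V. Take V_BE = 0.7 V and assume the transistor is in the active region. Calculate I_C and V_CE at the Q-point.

I_C ≈ 1.4 mA, V_CE ≈ 8.6 V

Base loop: V_CC = I_B·R_B + V_BE, so I_B = (9.7 − 0.7)/330 kΩ = 0.0273 mA.
In the active region I_C = β·I_B = 50 × 0.0273 = 1.36 mA.
Collector loop: V_CE = V_CC − I_C·R_C = 9.7 − 1.36×0.82 = 8.58 V.
Since V_CE = 8.58 V > V_CE(sat) ≈ 0.2 V, the transistor is in the active region as assumed.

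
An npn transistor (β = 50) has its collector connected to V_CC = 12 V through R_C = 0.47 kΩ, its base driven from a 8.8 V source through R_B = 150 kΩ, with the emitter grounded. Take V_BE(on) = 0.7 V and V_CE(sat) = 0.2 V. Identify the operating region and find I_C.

Assume active. Base-emitter loop: I_B = (V_BB − V_BE)/R_B = (8.8 − 0.7)/150 = 0.054 mA.
I_C = β·I_B = 50×0.054 = 2.7 mA.
V_CE = V_CC − I_C·R_C = 12 − 2.7×0.47 = 10.7 V > V_CE(sat), so the active-region assumption holds.

active; I_C ≈ 2.7 mA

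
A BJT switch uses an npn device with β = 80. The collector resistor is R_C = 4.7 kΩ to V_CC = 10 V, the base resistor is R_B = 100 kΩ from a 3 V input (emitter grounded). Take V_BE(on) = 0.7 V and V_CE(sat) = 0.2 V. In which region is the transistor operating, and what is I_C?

active; I_C ≈ 1.8 mA

Assume active. Base-emitter loop: I_B = (V_BB − V_BE)/R_B = (3 − 0.7)/100 = 0.023 mA.
I_C = β·I_B = 80×0.023 = 1.84 mA.
V_CE = V_CC − I_C·R_C = 10 − 1.84×4.7 = 1.35 V > V_CE(sat), so the active-region assumption holds.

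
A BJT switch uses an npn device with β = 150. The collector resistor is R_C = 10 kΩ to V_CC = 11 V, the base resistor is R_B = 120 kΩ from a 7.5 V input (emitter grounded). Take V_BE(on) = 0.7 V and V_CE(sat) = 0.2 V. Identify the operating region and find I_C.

saturation; I_C ≈ 1.1 mA

Assume active: I_B = (7.5 − 0.7)/120 = 0.0567 mA, giving I_C = β·I_B = 8.5 mA.
But then V_CE = 11 − 8.5×10 = -74 V < V_CE(sat) = 0.2 V — impossible in the active region.
So the transistor is saturated. With V_CE = 0.2 V, I_C = (V_CC − 0.2)/R_C = 10.8/10 = 1.08 mA.
Check: β·I_B = 8.5 mA > I_C = 1.08 mA, confirming saturation.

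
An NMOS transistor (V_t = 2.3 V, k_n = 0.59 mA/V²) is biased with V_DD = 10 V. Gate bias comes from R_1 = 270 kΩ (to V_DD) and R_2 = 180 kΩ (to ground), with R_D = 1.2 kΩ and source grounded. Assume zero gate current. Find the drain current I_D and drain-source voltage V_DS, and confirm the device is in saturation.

I_D ≈ 0.85 mA, V_DS ≈ 9 V

V_G = V_DD·R_2/(R_1+R_2) = 10×180/450 = 4 V. With the source grounded, V_GS = V_G = 4 V.
Assume saturation: I_D = (k_n/2)(V_GS − V_t)² = (0.59/2)×(4 − 2.3)² = 0.295×1.7² = 0.853 mA.
V_DS = V_DD − I_D·R_D = 10 − 0.853×1.2 = 8.98 V.
Saturation requires V_DS ≥ V_GS − V_t = 1.7 V; 8.98 ≥ 1.7 ✓.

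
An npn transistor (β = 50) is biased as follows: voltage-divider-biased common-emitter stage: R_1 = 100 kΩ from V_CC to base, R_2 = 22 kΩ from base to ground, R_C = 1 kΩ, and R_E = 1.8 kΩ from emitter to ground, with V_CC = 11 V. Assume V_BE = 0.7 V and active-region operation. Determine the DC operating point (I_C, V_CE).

I_C ≈ 0.58 mA, V_CE ≈ 9.3 V

Thevenize the base divider: V_Th = V_CC·R_2/(R_1+R_2) = 11×22/122 = 1.98 V, R_Th = R_1‖R_2 = 18 kΩ.
Base-emitter loop: V_Th = I_B·R_Th + V_BE + (β+1)I_B·R_E, so I_B = (1.98 − 0.7) / (18 + 51×1.8) = 0.0117 mA.
I_C = β·I_B = 50×0.0117 = 0.584 mA, and I_E = (β+1)I_B = 0.596 mA.
V_CE = V_CC − I_C·R_C − I_E·R_E = 11 − 0.584×1 − 0.596×1.8 = 9.34 V.
V_CE = 9.34 V > 0.2 V confirms active-region operation.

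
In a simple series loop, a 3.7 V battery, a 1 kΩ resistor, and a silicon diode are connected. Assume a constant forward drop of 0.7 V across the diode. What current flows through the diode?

I ≈ 3 mA

KVL around the loop: 3.7 = V_D + I·R = 0.7 + I × 1 kΩ.
So I = (3.7 − 0.7) / 1 kΩ = 3 / 1 = 3 mA.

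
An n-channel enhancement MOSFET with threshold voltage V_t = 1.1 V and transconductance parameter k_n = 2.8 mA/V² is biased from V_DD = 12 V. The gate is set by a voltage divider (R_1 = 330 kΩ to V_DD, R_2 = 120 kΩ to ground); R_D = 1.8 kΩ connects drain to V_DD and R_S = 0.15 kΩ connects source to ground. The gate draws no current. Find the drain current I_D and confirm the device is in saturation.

I_D ≈ 3.5 mA

V_G = V_DD·R_2/(R_1+R_2) = 12×120/450 = 3.2 V.
Assume saturation: I_D = (k_n/2)(V_GS − V_t)² with V_GS = V_G − I_D·R_S = 3.2 − 0.15·I_D.
Substituting gives 0.0315·I_D² − 1.88·I_D + 6.17 = 0, with roots I_D = 3.48 or 56.3 mA.
The root I_D = 56.3 mA gives V_GS = -5.24 V ≤ V_t, so take I_D = 3.48 mA.
Then V_GS = 2.68 V and V_DS = V_DD − I_D(R_D+R_S) = 12 − 3.48×1.95 = 5.21 V.
Saturation requires V_DS ≥ V_GS − V_t = 1.58 V; 5.21 ≥ 1.58 ✓.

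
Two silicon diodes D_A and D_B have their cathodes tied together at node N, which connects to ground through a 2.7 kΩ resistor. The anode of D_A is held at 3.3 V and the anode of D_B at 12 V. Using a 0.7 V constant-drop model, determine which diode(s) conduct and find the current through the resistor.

Assume both conduct. Then node N would need to be at both 3.3−0.7 = 2.6 V and 12−0.7 = 11.3 V, which is impossible.
Assume only D_B conducts: V_N = 12 − 0.7 = 11.3 V, so I_R = 11.3/2.7 = 4.19 mA.
Check D_A: its anode-to-cathode voltage is 3.3 − 11.3 = -8 V < 0.7 V, so it is off. The assumption is consistent.

Only D_B conducts; I_R ≈ 4.2 mA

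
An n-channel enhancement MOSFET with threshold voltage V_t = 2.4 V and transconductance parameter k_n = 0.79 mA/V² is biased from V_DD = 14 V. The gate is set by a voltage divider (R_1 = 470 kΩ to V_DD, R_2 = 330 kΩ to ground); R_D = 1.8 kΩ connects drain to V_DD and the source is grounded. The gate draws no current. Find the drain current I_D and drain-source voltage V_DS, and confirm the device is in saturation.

I_D ≈ 4.5 mA, V_DS ≈ 5.9 V

V_G = V_DD·R_2/(R_1+R_2) = 14×330/800 = 5.78 V. With the source grounded, V_GS = V_G = 5.78 V.
Assume saturation: I_D = (k_n/2)(V_GS − V_t)² = (0.79/2)×(5.78 − 2.4)² = 0.395×3.38² = 4.5 mA.
V_DS = V_DD − I_D·R_D = 14 − 4.5×1.8 = 5.9 V.
Saturation requires V_DS ≥ V_GS − V_t = 3.38 V; 5.9 ≥ 3.38 ✓.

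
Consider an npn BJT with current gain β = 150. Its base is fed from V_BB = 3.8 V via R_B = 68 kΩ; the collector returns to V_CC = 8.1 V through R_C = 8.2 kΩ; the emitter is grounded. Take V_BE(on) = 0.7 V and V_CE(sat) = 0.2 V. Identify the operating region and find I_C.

saturation; I_C ≈ 0.96 mA

Assume active: I_B = (3.8 − 0.7)/68 = 0.0456 mA, giving I_C = β·I_B = 6.84 mA.
But then V_CE = 8.1 − 6.84×8.2 = -48 V < V_CE(sat) = 0.2 V — impossible in the active region.
So the transistor is saturated. With V_CE = 0.2 V, I_C = (V_CC − 0.2)/R_C = 7.9/8.2 = 0.963 mA.
Check: β·I_B = 6.84 mA > I_C = 0.963 mA, confirming saturation.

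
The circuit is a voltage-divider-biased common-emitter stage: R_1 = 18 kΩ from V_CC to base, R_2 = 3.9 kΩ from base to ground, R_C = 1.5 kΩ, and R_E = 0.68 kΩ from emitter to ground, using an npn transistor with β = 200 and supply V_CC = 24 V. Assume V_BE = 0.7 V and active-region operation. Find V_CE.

V_CE ≈ 13 V

Thevenize the base divider: V_Th = V_CC·R_2/(R_1+R_2) = 24×3.9/21.9 = 4.27 V, R_Th = R_1‖R_2 = 3.21 kΩ.
Base-emitter loop: V_Th = I_B·R_Th + V_BE + (β+1)I_B·R_E, so I_B = (4.27 − 0.7) / (3.21 + 201×0.68) = 0.0255 mA.
I_C = β·I_B = 200×0.0255 = 5.11 mA, and I_E = (β+1)I_B = 5.14 mA.
V_CE = V_CC − I_C·R_C − I_E·R_E = 24 − 5.11×1.5 − 5.14×0.68 = 12.8 V.
V_CE = 12.8 V > 0.2 V confirms active-region operation.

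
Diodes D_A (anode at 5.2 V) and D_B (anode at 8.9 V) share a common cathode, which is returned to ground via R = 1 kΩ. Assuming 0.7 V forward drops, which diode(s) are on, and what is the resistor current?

Only D_B conducts; I_R ≈ 8.2 mA

Assume both conduct. Then node N would need to be at both 5.2−0.7 = 4.5 V and 8.9−0.7 = 8.2 V, which is impossible.
Assume only D_B conducts: V_N = 8.9 − 0.7 = 8.2 V, so I_R = 8.2/1 = 8.2 mA.
Check D_A: its anode-to-cathode voltage is 5.2 − 8.2 = -3 V < 0.7 V, so it is off. The assumption is consistent.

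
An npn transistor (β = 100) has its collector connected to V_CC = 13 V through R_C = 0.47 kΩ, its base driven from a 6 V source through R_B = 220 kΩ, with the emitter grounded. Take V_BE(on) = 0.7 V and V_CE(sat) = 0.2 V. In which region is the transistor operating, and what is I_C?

Assume active. Base-emitter loop: I_B = (V_BB − V_BE)/R_B = (6 − 0.7)/220 = 0.0241 mA.
I_C = β·I_B = 100×0.0241 = 2.41 mA.
V_CE = V_CC − I_C·R_C = 13 − 2.41×0.47 = 11.9 V > V_CE(sat), so the active-region assumption holds.

active; I_C ≈ 2.4 mA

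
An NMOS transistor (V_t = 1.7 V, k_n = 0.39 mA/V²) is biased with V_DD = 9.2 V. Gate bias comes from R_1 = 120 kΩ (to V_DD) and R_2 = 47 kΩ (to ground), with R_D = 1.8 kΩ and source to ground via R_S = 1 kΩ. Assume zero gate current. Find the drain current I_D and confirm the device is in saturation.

I_D ≈ 0.12 mA

V_G = V_DD·R_2/(R_1+R_2) = 9.2×47/167 = 2.59 V.
Assume saturation: I_D = (k_n/2)(V_GS − V_t)² with V_GS = V_G − I_D·R_S = 2.59 − 1·I_D.
Substituting gives 0.195·I_D² − 1.35·I_D + 0.154 = 0, with roots I_D = 0.116 or 6.79 mA.
The root I_D = 6.79 mA gives V_GS = -4.2 V ≤ V_t, so take I_D = 0.116 mA.
Then V_GS = 2.47 V and V_DS = V_DD − I_D(R_D+R_S) = 9.2 − 0.116×2.8 = 8.87 V.
Saturation requires V_DS ≥ V_GS − V_t = 0.773 V; 8.87 ≥ 0.773 ✓.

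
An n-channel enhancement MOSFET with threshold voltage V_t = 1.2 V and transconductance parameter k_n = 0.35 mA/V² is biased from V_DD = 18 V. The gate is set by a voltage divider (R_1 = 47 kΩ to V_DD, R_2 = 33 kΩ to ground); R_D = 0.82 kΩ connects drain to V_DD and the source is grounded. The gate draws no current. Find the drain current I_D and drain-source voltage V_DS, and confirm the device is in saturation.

V_G = V_DD·R_2/(R_1+R_2) = 18×33/80 = 7.42 V. With the source grounded, V_GS = V_G = 7.42 V.
Assume saturation: I_D = (k_n/2)(V_GS − V_t)² = (0.35/2)×(7.42 − 1.2)² = 0.175×6.22² = 6.78 mA.
V_DS = V_DD − I_D·R_D = 18 − 6.78×0.82 = 12.4 V.
Saturation requires V_DS ≥ V_GS − V_t = 6.22 V; 12.4 ≥ 6.22 ✓.

I_D ≈ 6.8 mA, V_DS ≈ 12 V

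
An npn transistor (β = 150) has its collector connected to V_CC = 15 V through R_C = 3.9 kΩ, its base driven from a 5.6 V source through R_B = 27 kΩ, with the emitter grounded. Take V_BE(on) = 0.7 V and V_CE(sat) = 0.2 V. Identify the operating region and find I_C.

saturation; I_C ≈ 3.8 mA

Assume active: I_B = (5.6 − 0.7)/27 = 0.181 mA, giving I_C = β·I_B = 27.2 mA.
But then V_CE = 15 − 27.2×3.9 = -91.2 V < V_CE(sat) = 0.2 V — impossible in the active region.
So the transistor is saturated. With V_CE = 0.2 V, I_C = (V_CC − 0.2)/R_C = 14.8/3.9 = 3.79 mA.
Check: β·I_B = 27.2 mA > I_C = 3.79 mA, confirming saturation.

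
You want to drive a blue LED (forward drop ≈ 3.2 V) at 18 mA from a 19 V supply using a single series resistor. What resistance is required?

The resistor drops V_S − V_D = 19 − 3.2 = 15.8 V at 18 mA.
R = 15.8 V / 18 mA = 0.878 kΩ.

R ≈ 0.88 kΩ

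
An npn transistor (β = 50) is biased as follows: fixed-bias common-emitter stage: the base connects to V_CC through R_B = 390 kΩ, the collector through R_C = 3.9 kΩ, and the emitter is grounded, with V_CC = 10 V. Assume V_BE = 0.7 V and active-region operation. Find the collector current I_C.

Base loop: V_CC = I_B·R_B + V_BE, so I_B = (10 − 0.7)/390 kΩ = 0.0238 mA.
In the active region I_C = β·I_B = 50 × 0.0238 = 1.19 mA.
Collector loop: V_CE = V_CC − I_C·R_C = 10 − 1.19×3.9 = 5.35 V.
Since V_CE = 5.35 V > V_CE(sat) ≈ 0.2 V, the transistor is in the active region as assumed.

I_C ≈ 1.2 mA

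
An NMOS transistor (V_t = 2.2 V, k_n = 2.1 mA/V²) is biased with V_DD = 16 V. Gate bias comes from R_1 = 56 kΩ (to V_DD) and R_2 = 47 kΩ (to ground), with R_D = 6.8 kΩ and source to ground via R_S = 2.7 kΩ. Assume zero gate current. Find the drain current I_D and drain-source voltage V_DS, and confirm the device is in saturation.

I_D ≈ 1.5 mA, V_DS ≈ 2.2 V

V_G = V_DD·R_2/(R_1+R_2) = 16×47/103 = 7.3 V.
Assume saturation: I_D = (k_n/2)(V_GS − V_t)² with V_GS = V_G − I_D·R_S = 7.3 − 2.7·I_D.
Substituting gives 7.65·I_D² − 29.9·I_D + 27.3 = 0, with roots I_D = 1.45 or 2.46 mA.
The root I_D = 2.46 mA gives V_GS = 0.671 V ≤ V_t, so take I_D = 1.45 mA.
Then V_GS = 3.38 V and V_DS = V_DD − I_D(R_D+R_S) = 16 − 1.45×9.5 = 2.19 V.
Saturation requires V_DS ≥ V_GS − V_t = 1.18 V; 2.19 ≥ 1.18 ✓.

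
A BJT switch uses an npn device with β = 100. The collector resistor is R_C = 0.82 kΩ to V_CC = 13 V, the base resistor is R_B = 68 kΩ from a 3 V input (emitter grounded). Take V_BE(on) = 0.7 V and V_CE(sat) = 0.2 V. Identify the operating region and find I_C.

active; I_C ≈ 3.4 mA

Assume active. Base-emitter loop: I_B = (V_BB − V_BE)/R_B = (3 − 0.7)/68 = 0.0338 mA.
I_C = β·I_B = 100×0.0338 = 3.38 mA.
V_CE = V_CC − I_C·R_C = 13 − 3.38×0.82 = 10.2 V > V_CE(sat), so the active-region assumption holds.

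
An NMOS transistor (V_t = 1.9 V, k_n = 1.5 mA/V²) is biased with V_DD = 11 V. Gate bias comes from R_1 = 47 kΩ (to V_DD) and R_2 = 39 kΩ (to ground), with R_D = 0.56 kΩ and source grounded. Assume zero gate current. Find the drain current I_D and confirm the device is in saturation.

V_G = V_DD·R_2/(R_1+R_2) = 11×39/86 = 4.99 V. With the source grounded, V_GS = V_G = 4.99 V.
Assume saturation: I_D = (k_n/2)(V_GS − V_t)² = (1.5/2)×(4.99 − 1.9)² = 0.75×3.09² = 7.15 mA.
V_DS = V_DD − I_D·R_D = 11 − 7.15×0.56 = 6.99 V.
Saturation requires V_DS ≥ V_GS − V_t = 3.09 V; 6.99 ≥ 3.09 ✓.

I_D ≈ 7.2 mA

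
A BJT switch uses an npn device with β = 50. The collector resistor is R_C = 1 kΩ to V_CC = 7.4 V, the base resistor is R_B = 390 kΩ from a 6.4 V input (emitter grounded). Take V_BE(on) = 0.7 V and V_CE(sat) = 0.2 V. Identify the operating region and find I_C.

active; I_C ≈ 0.73 mA

Assume active. Base-emitter loop: I_B = (V_BB − V_BE)/R_B = (6.4 − 0.7)/390 = 0.0146 mA.
I_C = β·I_B = 50×0.0146 = 0.731 mA.
V_CE = V_CC − I_C·R_C = 7.4 − 0.731×1 = 6.67 V > V_CE(sat), so the active-region assumption holds.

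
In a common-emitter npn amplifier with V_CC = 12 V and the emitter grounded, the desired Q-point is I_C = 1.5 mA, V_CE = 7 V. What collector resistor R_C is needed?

Collector loop: V_CC = I_C·R_C + V_CE.
R_C = (V_CC − V_CE)/I_C = (12 − 7)/1.5 = 3.33 kΩ.

R_C ≈ 3.3 kΩ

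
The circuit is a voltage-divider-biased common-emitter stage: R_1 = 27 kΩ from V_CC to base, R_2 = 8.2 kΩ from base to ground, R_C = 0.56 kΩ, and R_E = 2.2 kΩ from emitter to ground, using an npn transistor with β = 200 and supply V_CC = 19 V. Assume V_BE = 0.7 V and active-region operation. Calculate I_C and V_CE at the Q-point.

Thevenize the base divider: V_Th = V_CC·R_2/(R_1+R_2) = 19×8.2/35.2 = 4.43 V, R_Th = R_1‖R_2 = 6.29 kΩ.
Base-emitter loop: V_Th = I_B·R_Th + V_BE + (β+1)I_B·R_E, so I_B = (4.43 − 0.7) / (6.29 + 201×2.2) = 0.00831 mA.
I_C = β·I_B = 200×0.00831 = 1.66 mA, and I_E = (β+1)I_B = 1.67 mA.
V_CE = V_CC − I_C·R_C − I_E·R_E = 19 − 1.66×0.56 − 1.67×2.2 = 14.4 V.
V_CE = 14.4 V > 0.2 V confirms active-region operation.

I_C ≈ 1.7 mA, V_CE ≈ 14 V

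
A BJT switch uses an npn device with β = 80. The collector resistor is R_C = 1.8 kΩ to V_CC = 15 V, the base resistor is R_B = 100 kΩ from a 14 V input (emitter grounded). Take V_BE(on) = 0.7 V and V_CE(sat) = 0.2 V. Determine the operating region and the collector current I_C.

Assume active: I_B = (14 − 0.7)/100 = 0.133 mA, giving I_C = β·I_B = 10.6 mA.
But then V_CE = 15 − 10.6×1.8 = -4.15 V < V_CE(sat) = 0.2 V — impossible in the active region.
So the transistor is saturated. With V_CE = 0.2 V, I_C = (V_CC − 0.2)/R_C = 14.8/1.8 = 8.22 mA.
Check: β·I_B = 10.6 mA > I_C = 8.22 mA, confirming saturation.

saturation; I_C ≈ 8.2 mA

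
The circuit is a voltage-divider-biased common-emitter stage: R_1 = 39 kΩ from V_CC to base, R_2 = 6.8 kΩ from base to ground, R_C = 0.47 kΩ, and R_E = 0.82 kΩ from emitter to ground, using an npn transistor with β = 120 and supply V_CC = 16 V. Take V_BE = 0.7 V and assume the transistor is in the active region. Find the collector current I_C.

I_C ≈ 1.9 mA

Thevenize the base divider: V_Th = V_CC·R_2/(R_1+R_2) = 16×6.8/45.8 = 2.38 V, R_Th = R_1‖R_2 = 5.79 kΩ.
Base-emitter loop: V_Th = I_B·R_Th + V_BE + (β+1)I_B·R_E, so I_B = (2.38 − 0.7) / (5.79 + 121×0.82) = 0.016 mA.
I_C = β·I_B = 120×0.016 = 1.91 mA, and I_E = (β+1)I_B = 1.93 mA.
V_CE = V_CC − I_C·R_C − I_E·R_E = 16 − 1.91×0.47 − 1.93×0.82 = 13.5 V.
V_CE = 13.5 V > 0.2 V confirms active-region operation.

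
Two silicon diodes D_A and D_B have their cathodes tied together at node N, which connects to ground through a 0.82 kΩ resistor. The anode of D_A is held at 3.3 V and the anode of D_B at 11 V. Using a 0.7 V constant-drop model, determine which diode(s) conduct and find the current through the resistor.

Assume both conduct. Then node N would need to be at both 3.3−0.7 = 2.6 V and 11−0.7 = 10.3 V, which is impossible.
Assume only D_B conducts: V_N = 11 − 0.7 = 10.3 V, so I_R = 10.3/0.82 = 12.6 mA.
Check D_A: its anode-to-cathode voltage is 3.3 − 10.3 = -7 V < 0.7 V, so it is off. The assumption is consistent.

Only D_B conducts; I_R ≈ 13 mA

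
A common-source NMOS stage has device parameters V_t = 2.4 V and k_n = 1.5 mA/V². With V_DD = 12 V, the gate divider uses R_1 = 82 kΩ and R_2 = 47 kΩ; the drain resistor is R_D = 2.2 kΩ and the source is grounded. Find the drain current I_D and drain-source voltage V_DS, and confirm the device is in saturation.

V_G = V_DD·R_2/(R_1+R_2) = 12×47/129 = 4.37 V. With the source grounded, V_GS = V_G = 4.37 V.
Assume saturation: I_D = (k_n/2)(V_GS − V_t)² = (1.5/2)×(4.37 − 2.4)² = 0.75×1.97² = 2.92 mA.
V_DS = V_DD − I_D·R_D = 12 − 2.92×2.2 = 5.58 V.
Saturation requires V_DS ≥ V_GS − V_t = 1.97 V; 5.58 ≥ 1.97 ✓.

I_D ≈ 2.9 mA, V_DS ≈ 5.6 V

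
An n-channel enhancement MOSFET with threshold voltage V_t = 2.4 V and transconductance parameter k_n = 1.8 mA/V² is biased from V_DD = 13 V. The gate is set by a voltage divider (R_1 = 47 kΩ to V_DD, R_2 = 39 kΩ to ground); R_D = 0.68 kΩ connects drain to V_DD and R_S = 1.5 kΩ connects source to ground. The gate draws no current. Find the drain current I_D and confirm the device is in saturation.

V_G = V_DD·R_2/(R_1+R_2) = 13×39/86 = 5.9 V.
Assume saturation: I_D = (k_n/2)(V_GS − V_t)² with V_GS = V_G − I_D·R_S = 5.9 − 1.5·I_D.
Substituting gives 2.03·I_D² − 10.4·I_D + 11 = 0, with roots I_D = 1.48 or 3.68 mA.
The root I_D = 3.68 mA gives V_GS = 0.378 V ≤ V_t, so take I_D = 1.48 mA.
Then V_GS = 3.68 V and V_DS = V_DD − I_D(R_D+R_S) = 13 − 1.48×2.18 = 9.78 V.
Saturation requires V_DS ≥ V_GS − V_t = 1.28 V; 9.78 ≥ 1.28 ✓.

I_D ≈ 1.5 mA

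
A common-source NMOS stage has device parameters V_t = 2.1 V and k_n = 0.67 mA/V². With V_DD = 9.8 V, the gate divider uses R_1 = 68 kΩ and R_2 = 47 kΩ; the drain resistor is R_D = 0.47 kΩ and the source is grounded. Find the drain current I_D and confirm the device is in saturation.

I_D ≈ 1.2 mA

V_G = V_DD·R_2/(R_1+R_2) = 9.8×47/115 = 4.01 V. With the source grounded, V_GS = V_G = 4.01 V.
Assume saturation: I_D = (k_n/2)(V_GS − V_t)² = (0.67/2)×(4.01 − 2.1)² = 0.335×1.91² = 1.22 mA.
V_DS = V_DD − I_D·R_D = 9.8 − 1.22×0.47 = 9.23 V.
Saturation requires V_DS ≥ V_GS − V_t = 1.91 V; 9.23 ≥ 1.91 ✓.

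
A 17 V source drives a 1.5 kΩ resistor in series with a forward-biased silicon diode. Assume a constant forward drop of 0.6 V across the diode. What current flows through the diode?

I ≈ 11 mA

KVL around the loop: 17 = V_D + I·R = 0.6 + I × 1.5 kΩ.
So I = (17 − 0.6) / 1.5 kΩ = 16.4 / 1.5 = 10.9 mA.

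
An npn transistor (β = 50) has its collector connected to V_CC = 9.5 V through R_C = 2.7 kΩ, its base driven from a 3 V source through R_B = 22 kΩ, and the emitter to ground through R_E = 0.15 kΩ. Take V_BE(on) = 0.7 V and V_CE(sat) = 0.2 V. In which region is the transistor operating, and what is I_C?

Assume active: I_B = (3 − 0.7)/(22 + 51×0.15) = 0.0776 mA, I_C = β·I_B = 3.88 mA.
Then V_CE = 9.5 − 3.88×2.7 − 3.96×0.15 = -1.57 V < 0.2 V — the active assumption fails.
Re-solve with V_CE = 0.2 V. KCL at the emitter: V_E/R_E = (V_BB−0.7−V_E)/R_B + (V_CC−0.2−V_E)/R_C, giving V_E = 0.501 V.
I_C = (V_CC − 0.2 − V_E)/R_C = (9.3 − 0.501)/2.7 = 3.26 mA.
Check: I_B = (2.3 − 0.501)/22 = 0.0818 mA, and β·I_B = 4.09 mA > I_C, confirming saturation.

saturation; I_C ≈ 3.3 mA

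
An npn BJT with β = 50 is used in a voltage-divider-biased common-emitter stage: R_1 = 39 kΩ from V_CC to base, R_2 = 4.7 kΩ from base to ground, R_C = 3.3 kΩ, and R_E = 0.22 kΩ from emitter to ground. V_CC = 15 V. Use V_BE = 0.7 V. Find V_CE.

V_CE ≈ 4.6 V

Thevenize the base divider: V_Th = V_CC·R_2/(R_1+R_2) = 15×4.7/43.7 = 1.61 V, R_Th = R_1‖R_2 = 4.19 kΩ.
Base-emitter loop: V_Th = I_B·R_Th + V_BE + (β+1)I_B·R_E, so I_B = (1.61 − 0.7) / (4.19 + 51×0.22) = 0.0592 mA.
I_C = β·I_B = 50×0.0592 = 2.96 mA, and I_E = (β+1)I_B = 3.02 mA.
V_CE = V_CC − I_C·R_C − I_E·R_E = 15 − 2.96×3.3 − 3.02×0.22 = 4.56 V.
V_CE = 4.56 V > 0.2 V confirms active-region operation.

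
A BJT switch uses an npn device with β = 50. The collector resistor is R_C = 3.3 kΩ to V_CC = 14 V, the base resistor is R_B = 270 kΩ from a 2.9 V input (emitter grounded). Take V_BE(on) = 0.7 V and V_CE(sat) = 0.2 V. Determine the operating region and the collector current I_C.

active; I_C ≈ 0.41 mA

Assume active. Base-emitter loop: I_B = (V_BB − V_BE)/R_B = (2.9 − 0.7)/270 = 0.00815 mA.
I_C = β·I_B = 50×0.00815 = 0.407 mA.
V_CE = V_CC − I_C·R_C = 14 − 0.407×3.3 = 12.7 V > V_CE(sat), so the active-region assumption holds.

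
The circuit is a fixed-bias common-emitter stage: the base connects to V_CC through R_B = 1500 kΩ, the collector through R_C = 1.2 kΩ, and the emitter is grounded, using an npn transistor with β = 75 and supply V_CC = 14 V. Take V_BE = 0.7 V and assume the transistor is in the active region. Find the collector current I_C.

I_C ≈ 0.67 mA

Base loop: V_CC = I_B·R_B + V_BE, so I_B = (14 − 0.7)/1500 kΩ = 0.00887 mA.
In the active region I_C = β·I_B = 75 × 0.00887 = 0.665 mA.
Collector loop: V_CE = V_CC − I_C·R_C = 14 − 0.665×1.2 = 13.2 V.
Since V_CE = 13.2 V > V_CE(sat) ≈ 0.2 V, the transistor is in the active region as assumed.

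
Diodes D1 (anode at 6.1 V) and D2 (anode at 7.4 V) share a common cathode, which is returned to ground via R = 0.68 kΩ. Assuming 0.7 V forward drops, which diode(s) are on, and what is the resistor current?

Only D2 conducts; I_R ≈ 9.9 mA

Assume both conduct. Then node N would need to be at both 6.1−0.7 = 5.4 V and 7.4−0.7 = 6.7 V, which is impossible.
Assume only D2 conducts: V_N = 7.4 − 0.7 = 6.7 V, so I_R = 6.7/0.68 = 9.85 mA.
Check D1: its anode-to-cathode voltage is 6.1 − 6.7 = -0.6 V < 0.7 V, so it is off. The assumption is consistent.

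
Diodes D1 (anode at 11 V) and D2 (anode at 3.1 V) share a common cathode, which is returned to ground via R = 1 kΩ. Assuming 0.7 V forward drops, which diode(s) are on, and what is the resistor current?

Only D1 conducts; I_R ≈ 10 mA

Assume both conduct. Then node N would need to be at both 11−0.7 = 10.3 V and 3.1−0.7 = 2.4 V, which is impossible.
Assume only D1 conducts: V_N = 11 − 0.7 = 10.3 V, so I_R = 10.3/1 = 10.3 mA.
Check D2: its anode-to-cathode voltage is 3.1 − 10.3 = -7.2 V < 0.7 V, so it is off. The assumption is consistent.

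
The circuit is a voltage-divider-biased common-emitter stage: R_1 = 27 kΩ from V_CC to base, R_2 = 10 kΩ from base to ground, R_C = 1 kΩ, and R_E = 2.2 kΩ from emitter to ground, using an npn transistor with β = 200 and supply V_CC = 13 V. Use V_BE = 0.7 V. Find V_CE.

Thevenize the base divider: V_Th = V_CC·R_2/(R_1+R_2) = 13×10/37 = 3.51 V, R_Th = R_1‖R_2 = 7.3 kΩ.
Base-emitter loop: V_Th = I_B·R_Th + V_BE + (β+1)I_B·R_E, so I_B = (3.51 − 0.7) / (7.3 + 201×2.2) = 0.00626 mA.
I_C = β·I_B = 200×0.00626 = 1.25 mA, and I_E = (β+1)I_B = 1.26 mA.
V_CE = V_CC − I_C·R_C − I_E·R_E = 13 − 1.25×1 − 1.26×2.2 = 8.98 V.
V_CE = 8.98 V > 0.2 V confirms active-region operation.

V_CE ≈ 9 V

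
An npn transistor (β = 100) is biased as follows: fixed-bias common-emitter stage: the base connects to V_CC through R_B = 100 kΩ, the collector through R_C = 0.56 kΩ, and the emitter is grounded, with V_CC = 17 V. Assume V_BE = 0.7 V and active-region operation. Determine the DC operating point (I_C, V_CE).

Base loop: V_CC = I_B·R_B + V_BE, so I_B = (17 − 0.7)/100 kΩ = 0.163 mA.
In the active region I_C = β·I_B = 100 × 0.163 = 16.3 mA.
Collector loop: V_CE = V_CC − I_C·R_C = 17 − 16.3×0.56 = 7.87 V.
Since V_CE = 7.87 V > V_CE(sat) ≈ 0.2 V, the transistor is in the active region as assumed.

I_C ≈ 16 mA, V_CE ≈ 7.9 V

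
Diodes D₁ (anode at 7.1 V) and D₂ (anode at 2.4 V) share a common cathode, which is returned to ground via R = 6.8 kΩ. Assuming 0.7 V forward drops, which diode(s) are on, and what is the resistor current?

Assume both conduct. Then node N would need to be at both 7.1−0.7 = 6.4 V and 2.4−0.7 = 1.7 V, which is impossible.
Assume only D₁ conducts: V_N = 7.1 − 0.7 = 6.4 V, so I_R = 6.4/6.8 = 0.941 mA.
Check D₂: its anode-to-cathode voltage is 2.4 − 6.4 = -4 V < 0.7 V, so it is off. The assumption is consistent.

Only D₁ conducts; I_R ≈ 0.94 mA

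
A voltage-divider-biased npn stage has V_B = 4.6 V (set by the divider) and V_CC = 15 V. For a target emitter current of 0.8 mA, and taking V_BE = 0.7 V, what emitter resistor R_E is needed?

R_E ≈ 4.9 kΩ

V_E = V_B − V_BE = 4.6 − 0.7 = 3.9 V.
R_E = V_E / I_E = 3.9 / 0.8 = 4.87 kΩ.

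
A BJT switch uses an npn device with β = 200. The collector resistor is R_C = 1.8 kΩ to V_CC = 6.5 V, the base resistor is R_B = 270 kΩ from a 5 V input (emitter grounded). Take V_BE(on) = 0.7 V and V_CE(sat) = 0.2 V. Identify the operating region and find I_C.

Assume active. Base-emitter loop: I_B = (V_BB − V_BE)/R_B = (5 − 0.7)/270 = 0.0159 mA.
I_C = β·I_B = 200×0.0159 = 3.19 mA.
V_CE = V_CC − I_C·R_C = 6.5 − 3.19×1.8 = 0.767 V > V_CE(sat), so the active-region assumption holds.

active; I_C ≈ 3.2 mA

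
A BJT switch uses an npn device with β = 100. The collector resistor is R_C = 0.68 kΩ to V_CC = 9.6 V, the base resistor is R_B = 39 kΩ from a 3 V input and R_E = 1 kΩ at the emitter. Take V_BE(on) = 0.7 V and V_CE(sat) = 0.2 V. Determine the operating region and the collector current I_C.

active; I_C ≈ 1.6 mA

Assume active. Base-emitter loop: I_B = (V_BB − V_BE)/(R_B + (β+1)R_E) = (3 − 0.7)/(39 + 101×1) = 0.0164 mA.
I_C = β·I_B = 100×0.0164 = 1.64 mA.
V_CE = V_CC − I_C·R_C − I_E·R_E = 9.6 − 1.64×0.68 − 1.66×1 = 6.82 V > V_CE(sat), so the active-region assumption holds.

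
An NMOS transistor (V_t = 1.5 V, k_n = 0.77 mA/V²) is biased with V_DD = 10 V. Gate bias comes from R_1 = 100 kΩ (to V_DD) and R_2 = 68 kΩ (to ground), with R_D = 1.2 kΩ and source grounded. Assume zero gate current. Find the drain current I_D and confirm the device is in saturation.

V_G = V_DD·R_2/(R_1+R_2) = 10×68/168 = 4.05 V. With the source grounded, V_GS = V_G = 4.05 V.
Assume saturation: I_D = (k_n/2)(V_GS − V_t)² = (0.77/2)×(4.05 − 1.5)² = 0.385×2.55² = 2.5 mA.
V_DS = V_DD − I_D·R_D = 10 − 2.5×1.2 = 7 V.
Saturation requires V_DS ≥ V_GS − V_t = 2.55 V; 7 ≥ 2.55 ✓.

I_D ≈ 2.5 mA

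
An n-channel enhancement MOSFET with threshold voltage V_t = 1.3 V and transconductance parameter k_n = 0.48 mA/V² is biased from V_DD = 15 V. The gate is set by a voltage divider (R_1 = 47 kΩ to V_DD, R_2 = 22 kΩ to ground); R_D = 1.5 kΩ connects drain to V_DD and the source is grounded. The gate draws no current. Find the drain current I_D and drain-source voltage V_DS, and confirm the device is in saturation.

I_D ≈ 2.9 mA, V_DS ≈ 11 V

V_G = V_DD·R_2/(R_1+R_2) = 15×22/69 = 4.78 V. With the source grounded, V_GS = V_G = 4.78 V.
Assume saturation: I_D = (k_n/2)(V_GS − V_t)² = (0.48/2)×(4.78 − 1.3)² = 0.24×3.48² = 2.91 mA.
V_DS = V_DD − I_D·R_D = 15 − 2.91×1.5 = 10.6 V.
Saturation requires V_DS ≥ V_GS − V_t = 3.48 V; 10.6 ≥ 3.48 ✓.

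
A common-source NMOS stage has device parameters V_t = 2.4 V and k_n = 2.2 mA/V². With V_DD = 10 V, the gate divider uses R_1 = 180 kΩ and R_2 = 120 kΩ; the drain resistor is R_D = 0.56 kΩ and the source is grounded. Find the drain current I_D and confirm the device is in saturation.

I_D ≈ 2.8 mA

V_G = V_DD·R_2/(R_1+R_2) = 10×120/300 = 4 V. With the source grounded, V_GS = V_G = 4 V.
Assume saturation: I_D = (k_n/2)(V_GS − V_t)² = (2.2/2)×(4 − 2.4)² = 1.1×1.6² = 2.82 mA.
V_DS = V_DD − I_D·R_D = 10 − 2.82×0.56 = 8.42 V.
Saturation requires V_DS ≥ V_GS − V_t = 1.6 V; 8.42 ≥ 1.6 ✓.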